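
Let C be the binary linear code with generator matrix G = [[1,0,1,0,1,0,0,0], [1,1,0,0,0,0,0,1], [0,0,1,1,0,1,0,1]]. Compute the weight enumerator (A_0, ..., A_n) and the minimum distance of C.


Weight distribution: A_0 = 1, A_3 = 2, A_4 = 3, A_5 = 2. Minimum distance d = 3.

Enumerate all 2^3 = 8 messages m ∈ F_2^3.
For each, compute codeword c = mG in F_2^8, then tally its weight.
  m = 000 → c = 00000000, weight = 0.
  m = 100 → c = 10101000, weight = 3.
  m = 010 → c = 11000001, weight = 3.
  m = 110 → c = 01101001, weight = 4.
  m = 001 → c = 00110101, weight = 4.
  m = 101 → c = 10011101, weight = 5.
  m = 011 → c = 11110100, weight = 5.
  m = 111 → c = 01011100, weight = 4.
Tally weights:
  weight 0: 1 codewords.
  weight 3: 2 codewords.
  weight 4: 3 codewords.
  weight 5: 2 codewords.
Minimum distance d = smallest w > 0 with A_w > 0 = 3.
Sanity: Σ A_w = 8 = 2^3 = 8 ✓.


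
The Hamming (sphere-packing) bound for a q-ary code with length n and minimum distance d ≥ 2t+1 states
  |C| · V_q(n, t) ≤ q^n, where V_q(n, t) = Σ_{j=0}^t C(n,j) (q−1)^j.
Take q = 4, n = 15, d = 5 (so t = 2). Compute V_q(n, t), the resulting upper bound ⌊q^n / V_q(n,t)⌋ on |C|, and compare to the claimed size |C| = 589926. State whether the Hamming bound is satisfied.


V_q(n, t) = 991, q^n = 1073741824, Hamming bound = 1083493, |C| = 589926 ≤ bound (satisfied).

Step 1: Compute V_q(n, t) = Σ_{j=0}^2 C(n, j) (q−1)^j.
  j = 0: C(15,0)·(3)^0 = 1·1 = 1.
  j = 1: C(15,1)·(3)^1 = 15·3 = 45.
  j = 2: C(15,2)·(3)^2 = 105·9 = 945.
  V_q(n, t) = 1 + 45 + 945 = 991.
Step 2: q^n = 4^15 = 1073741824.
Step 3: Hamming bound ⌊q^n / V_q(n,t)⌋ = ⌊1073741824/991⌋ = 1083493.
Step 4: Compare |C| = 589926 to 1083493: satisfied.
The claimed |C| lies below the Hamming bound.


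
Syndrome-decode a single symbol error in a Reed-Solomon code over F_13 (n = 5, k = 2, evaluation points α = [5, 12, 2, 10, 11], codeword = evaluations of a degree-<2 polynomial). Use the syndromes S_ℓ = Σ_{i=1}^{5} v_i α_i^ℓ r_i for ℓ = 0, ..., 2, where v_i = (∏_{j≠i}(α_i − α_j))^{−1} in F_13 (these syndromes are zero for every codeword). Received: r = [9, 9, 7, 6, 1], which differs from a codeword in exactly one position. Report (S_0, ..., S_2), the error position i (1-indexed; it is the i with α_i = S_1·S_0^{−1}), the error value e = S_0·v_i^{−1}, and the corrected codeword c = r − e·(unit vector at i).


S = (8, 1, 5), error at position 1, error magnitude e = 4, c = [5, 9, 7, 6, 1].

Step 1: column multipliers v_i = (∏_{j≠i}(α_i − α_j))^{−1} mod 13.
  i = 1 (α = 5): (5−12)(5−2)(5−10)(5−11) = (−7)·3·(−5)·(−6) = −630 ≡ 7, so v_1 = 7^{−1} = 2 (mod 13).
  i = 2 (α = 12): (12−5)(12−2)(12−10)(12−11) = 7·10·2·1 = 140 ≡ 10, so v_2 = 10^{−1} = 4 (mod 13).
  i = 3 (α = 2): (2−5)(2−12)(2−10)(2−11) = (−3)·(−10)·(−8)·(−9) = 2160 ≡ 2, so v_3 = 2^{−1} = 7 (mod 13).
  i = 4 (α = 10): (10−5)(10−12)(10−2)(10−11) = 5·(−2)·8·(−1) = 80 ≡ 2, so v_4 = 2^{−1} = 7 (mod 13).
  i = 5 (α = 11): (11−5)(11−12)(11−2)(11−10) = 6·(−1)·9·1 = −54 ≡ 11, so v_5 = 11^{−1} = 6 (mod 13).
  v = [2, 4, 7, 7, 6].
Step 2: syndromes of r = [9, 9, 7, 6, 1] (all sums mod 13).
  S_0 = Σ v_i r_i = 2·9 + 4·9 + 7·7 + 7·6 + 6·1 = 151 ≡ 8.
  S_1 = Σ v_i α_i r_i = 2·5·9 + 4·12·9 + 7·2·7 + 7·10·6 + 6·11·1 = 1106 ≡ 1.
  α_i^2 mod 13 = [12, 1, 4, 9, 4].
  S_2 = Σ v_i α_i^2 r_i = 2·12·9 + 4·1·9 + 7·4·7 + 7·9·6 + 6·4·1 = 850 ≡ 5.
  S = (8, 1, 5) ≠ 0, so r is not a codeword (an error is present).
Step 3: locate the error. For a single error e at position i, S_ℓ = v_i·e·α_i^ℓ, so α_err = S_1/S_0.
  S_0^{−1} = 8^{−1} = 5 (mod 13), so α_err = 1·5 = 5 ≡ 5 = α_1. Error position i = 1.
  Consistency check: S_2/S_1 = 5·1 = 5 ≡ 5 = α_err ✓ (single-error assumption holds).
Step 4: error magnitude e = S_0/v_1 = S_0·∏_{j≠1}(α_1 − α_j) = 8·7 = 56 ≡ 4 (mod 13).
Step 5: correct position 1: c_1 = r_1 − e = 9 − 4 ≡ 5 (mod 13). Hence c = [5, 9, 7, 6, 1].
  Check: interpolating c through the α_i gives m(x) = 4 + 8·x (degree < 2) with m(α_i) = c_i for every i, so c is indeed a codeword.


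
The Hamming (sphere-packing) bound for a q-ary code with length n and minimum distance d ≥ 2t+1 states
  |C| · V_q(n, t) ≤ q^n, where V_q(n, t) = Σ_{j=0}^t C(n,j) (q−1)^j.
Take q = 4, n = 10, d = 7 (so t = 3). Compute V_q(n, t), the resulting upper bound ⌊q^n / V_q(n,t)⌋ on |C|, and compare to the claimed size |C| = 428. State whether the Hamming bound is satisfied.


V_q(n, t) = 3676, q^n = 1048576, Hamming bound = 285, |C| = 428 > bound (violated).

Step 1: Compute V_q(n, t) = Σ_{j=0}^3 C(n, j) (q−1)^j.
  j = 0: C(10,0)·(3)^0 = 1·1 = 1.
  j = 1: C(10,1)·(3)^1 = 10·3 = 30.
  j = 2: C(10,2)·(3)^2 = 45·9 = 405.
  j = 3: C(10,3)·(3)^3 = 120·27 = 3240.
  V_q(n, t) = 1 + 30 + 405 + 3240 = 3676.
Step 2: q^n = 4^10 = 1048576.
Step 3: Hamming bound ⌊q^n / V_q(n,t)⌋ = ⌊1048576/3676⌋ = 285.
Step 4: Compare |C| = 428 to 285: violated.
The claimed |C| lies above the Hamming bound, so no 4-ary code of length 10 with d ≥ 7 can have 428 codewords.


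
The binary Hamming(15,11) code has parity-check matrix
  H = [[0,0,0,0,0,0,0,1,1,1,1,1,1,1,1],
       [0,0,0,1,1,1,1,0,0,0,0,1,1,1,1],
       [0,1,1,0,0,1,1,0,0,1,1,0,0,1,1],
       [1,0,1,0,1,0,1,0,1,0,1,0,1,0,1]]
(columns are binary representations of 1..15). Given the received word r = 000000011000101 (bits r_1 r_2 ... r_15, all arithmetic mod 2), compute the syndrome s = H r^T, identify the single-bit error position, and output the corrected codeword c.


s = (0, 0, 1, 1)^T, error position = 3, corrected codeword c = 001000011000101

Compute s = H r^T mod 2 one row at a time:
  s_1 = 1 + 1 + 0 + 0 + 0 + 1 + 0 + 1 = 4 ≡ 0 (mod 2).
  s_2 = 0 + 0 + 0 + 0 + 0 + 1 + 0 + 1 = 2 ≡ 0 (mod 2).
  s_3 = 0 + 0 + 0 + 0 + 0 + 0 + 0 + 1 = 1 ≡ 1 (mod 2).
  s_4 = 0 + 0 + 0 + 0 + 1 + 0 + 1 + 1 = 3 ≡ 1 (mod 2).
s = (0, 0, 1, 1)^T — this equals column 3 of H (binary 0011), so error is at position 3.
Correct: flip bit 3 of r = 000000011000101 to get c = 001000011000101.


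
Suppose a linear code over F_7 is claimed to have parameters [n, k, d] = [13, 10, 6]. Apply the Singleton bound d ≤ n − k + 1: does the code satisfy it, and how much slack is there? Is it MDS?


Singleton RHS = n − k + 1 = 4, slack = -2, bound violated (no such code; not MDS).

Singleton bound: d ≤ n − k + 1.
Here n = 13, k = 10, so n − k + 1 = 4.
Given d = 6, check d ≤ 4: NO.
Slack = (n − k + 1) − d = -2.
The slack is negative: d = 6 exceeds n − k + 1 = 4 by 2, so the Singleton bound is violated and no linear [13, 10, 6]_7 code can exist. In particular it is not MDS (MDS requires d = n − k + 1 exactly).
Description: the claimed parameters are [13, 10, 6]_7; such a code would be impossible (violates the Singleton bound).


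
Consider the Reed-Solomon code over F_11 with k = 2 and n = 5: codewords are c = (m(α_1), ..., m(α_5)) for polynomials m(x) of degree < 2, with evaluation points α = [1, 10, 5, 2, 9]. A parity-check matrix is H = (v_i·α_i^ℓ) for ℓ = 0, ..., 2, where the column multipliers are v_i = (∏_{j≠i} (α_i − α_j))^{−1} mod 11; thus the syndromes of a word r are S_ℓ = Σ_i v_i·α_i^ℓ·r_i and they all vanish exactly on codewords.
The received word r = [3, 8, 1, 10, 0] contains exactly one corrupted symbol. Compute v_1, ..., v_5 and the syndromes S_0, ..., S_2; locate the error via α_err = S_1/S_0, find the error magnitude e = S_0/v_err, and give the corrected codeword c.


S = (6, 6, 6), error at position 1, error magnitude e = 1, c = [2, 8, 1, 10, 0].

Step 1: column multipliers v_i = (∏_{j≠i}(α_i − α_j))^{−1} mod 11.
  i = 1 (α = 1): (1−10)(1−5)(1−2)(1−9) = (−9)·(−4)·(−1)·(−8) = 288 ≡ 2, so v_1 = 2^{−1} = 6 (mod 11).
  i = 2 (α = 10): (10−1)(10−5)(10−2)(10−9) = 9·5·8·1 = 360 ≡ 8, so v_2 = 8^{−1} = 7 (mod 11).
  i = 3 (α = 5): (5−1)(5−10)(5−2)(5−9) = 4·(−5)·3·(−4) = 240 ≡ 9, so v_3 = 9^{−1} = 5 (mod 11).
  i = 4 (α = 2): (2−1)(2−10)(2−5)(2−9) = 1·(−8)·(−3)·(−7) = −168 ≡ 8, so v_4 = 8^{−1} = 7 (mod 11).
  i = 5 (α = 9): (9−1)(9−10)(9−5)(9−2) = 8·(−1)·4·7 = −224 ≡ 7, so v_5 = 7^{−1} = 8 (mod 11).
  v = [6, 7, 5, 7, 8].
Step 2: syndromes of r = [3, 8, 1, 10, 0] (all sums mod 11).
  S_0 = Σ v_i r_i = 6·3 + 7·8 + 5·1 + 7·10 + 8·0 = 149 ≡ 6.
  S_1 = Σ v_i α_i r_i = 6·1·3 + 7·10·8 + 5·5·1 + 7·2·10 + 8·9·0 = 743 ≡ 6.
  α_i^2 mod 11 = [1, 1, 3, 4, 4].
  S_2 = Σ v_i α_i^2 r_i = 6·1·3 + 7·1·8 + 5·3·1 + 7·4·10 + 8·4·0 = 369 ≡ 6.
  S = (6, 6, 6) ≠ 0, so r is not a codeword (an error is present).
Step 3: locate the error. For a single error e at position i, S_ℓ = v_i·e·α_i^ℓ, so α_err = S_1/S_0.
  S_0^{−1} = 6^{−1} = 2 (mod 11), so α_err = 6·2 = 12 ≡ 1 = α_1. Error position i = 1.
  Consistency check: S_2/S_1 = 6·2 = 12 ≡ 1 = α_err ✓ (single-error assumption holds).
Step 4: error magnitude e = S_0/v_1 = S_0·∏_{j≠1}(α_1 − α_j) = 6·2 = 12 ≡ 1 (mod 11).
Step 5: correct position 1: c_1 = r_1 − e = 3 − 1 ≡ 2 (mod 11). Hence c = [2, 8, 1, 10, 0].
  Check: interpolating c through the α_i gives m(x) = 5 + 8·x (degree < 2) with m(α_i) = c_i for every i, so c is indeed a codeword.


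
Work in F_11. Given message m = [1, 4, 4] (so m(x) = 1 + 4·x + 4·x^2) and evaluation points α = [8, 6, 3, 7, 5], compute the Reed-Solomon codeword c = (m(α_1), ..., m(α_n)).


c = [3, 4, 5, 5, 0]

Message polynomial: m(x) = 1 + 4·x + 4·x^2 (mod 11).
For each evaluation point α_i, compute m(α_i) mod 11:
  α_1 = 8: Horner steps 4 → 3 → 3, so m(8) = 3.
  α_2 = 6: Horner steps 4 → 6 → 4, so m(6) = 4.
  α_3 = 3: Horner steps 4 → 5 → 5, so m(3) = 5.
  α_4 = 7: Horner steps 4 → 10 → 5, so m(7) = 5.
  α_5 = 5: Horner steps 4 → 2 → 0, so m(5) = 0.
Codeword c = [3, 4, 5, 5, 0] ∈ F_11^5.


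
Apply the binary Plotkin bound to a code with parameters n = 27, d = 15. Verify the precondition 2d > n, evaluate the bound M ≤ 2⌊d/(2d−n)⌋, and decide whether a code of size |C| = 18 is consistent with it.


Plotkin bound M ≤ 10; given |C| = 18 > bound (violated).

Check applicability: 2d = 30, n = 27.
2d − n = 3 > 0, so Plotkin applies.
Compute d/(2d−n) = 15/3 ≈ 5.0000.
⌊d/(2d−n)⌋ = 5.
Plotkin bound: M ≤ 2·5 = 10.
Given |C| = 18, check: VIOLATED.
This |C| is above the Plotkin bound, so no binary code with n = 27, d = 15 and 18 codewords exists.


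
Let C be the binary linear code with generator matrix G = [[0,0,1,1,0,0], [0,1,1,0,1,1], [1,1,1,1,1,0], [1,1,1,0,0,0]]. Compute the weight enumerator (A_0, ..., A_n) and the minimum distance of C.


Weight distribution: A_0 = 1, A_2 = 4, A_3 = 6, A_4 = 3, A_5 = 2. Minimum distance d = 2.

Enumerate all 2^4 = 16 messages m ∈ F_2^4.
For each, compute codeword c = mG in F_2^6, then tally its weight.
  m = 0000 → c = 000000, weight = 0.
  m = 1000 → c = 001100, weight = 2.
  m = 0100 → c = 011011, weight = 4.
  m = 1100 → c = 010111, weight = 4.
  m = 0010 → c = 111110, weight = 5.
  m = 1010 → c = 110010, weight = 3.
  m = 0110 → c = 100101, weight = 3.
  m = 1110 → c = 101001, weight = 3.
  m = 0001 → c = 111000, weight = 3.
  m = 1001 → c = 110100, weight = 3.
  m = 0101 → c = 100011, weight = 3.
  m = 1101 → c = 101111, weight = 5.
  m = 0011 → c = 000110, weight = 2.
  m = 1011 → c = 001010, weight = 2.
  m = 0111 → c = 011101, weight = 4.
  m = 1111 → c = 010001, weight = 2.
Tally weights:
  weight 0: 1 codewords.
  weight 2: 4 codewords.
  weight 3: 6 codewords.
  weight 4: 3 codewords.
  weight 5: 2 codewords.
Minimum distance d = smallest w > 0 with A_w > 0 = 2.
Sanity: Σ A_w = 16 = 2^4 = 16 ✓.


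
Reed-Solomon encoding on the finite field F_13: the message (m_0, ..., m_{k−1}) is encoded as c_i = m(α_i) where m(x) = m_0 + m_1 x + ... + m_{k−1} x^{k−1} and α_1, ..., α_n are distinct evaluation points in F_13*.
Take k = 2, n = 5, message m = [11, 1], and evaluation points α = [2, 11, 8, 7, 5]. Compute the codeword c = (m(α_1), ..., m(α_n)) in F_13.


c = [0, 9, 6, 5, 3]

Message polynomial: m(x) = 11 + 1·x (mod 13).
For each evaluation point α_i, compute m(α_i) mod 13:
  α_1 = 2: Horner steps 1 → 0, so m(2) = 0.
  α_2 = 11: Horner steps 1 → 9, so m(11) = 9.
  α_3 = 8: Horner steps 1 → 6, so m(8) = 6.
  α_4 = 7: Horner steps 1 → 5, so m(7) = 5.
  α_5 = 5: Horner steps 1 → 3, so m(5) = 3.
Codeword c = [0, 9, 6, 5, 3] ∈ F_13^5.


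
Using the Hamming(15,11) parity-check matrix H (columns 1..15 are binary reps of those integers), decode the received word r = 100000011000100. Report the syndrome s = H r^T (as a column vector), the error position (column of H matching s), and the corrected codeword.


s = (1, 1, 0, 1)^T, error position = 13, corrected codeword c = 100000011000000

Compute s = H r^T mod 2 one row at a time:
  s_1 = 1 + 1 + 0 + 0 + 0 + 1 + 0 + 0 = 3 ≡ 1 (mod 2).
  s_2 = 0 + 0 + 0 + 0 + 0 + 1 + 0 + 0 = 1 ≡ 1 (mod 2).
  s_3 = 0 + 0 + 0 + 0 + 0 + 0 + 0 + 0 = 0 ≡ 0 (mod 2).
  s_4 = 1 + 0 + 0 + 0 + 1 + 0 + 1 + 0 = 3 ≡ 1 (mod 2).
s = (1, 1, 0, 1)^T — this equals column 13 of H (binary 1101), so error is at position 13.
Correct: flip bit 13 of r = 100000011000100 to get c = 100000011000000.


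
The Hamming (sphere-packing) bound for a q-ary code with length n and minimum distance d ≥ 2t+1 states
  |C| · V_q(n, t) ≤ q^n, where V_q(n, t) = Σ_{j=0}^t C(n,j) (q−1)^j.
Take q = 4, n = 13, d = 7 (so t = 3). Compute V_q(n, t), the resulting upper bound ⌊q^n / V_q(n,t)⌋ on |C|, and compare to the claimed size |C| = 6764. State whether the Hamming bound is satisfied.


V_q(n, t) = 8464, q^n = 67108864, Hamming bound = 7928, |C| = 6764 ≤ bound (satisfied).

Step 1: Compute V_q(n, t) = Σ_{j=0}^3 C(n, j) (q−1)^j.
  j = 0: C(13,0)·(3)^0 = 1·1 = 1.
  j = 1: C(13,1)·(3)^1 = 13·3 = 39.
  j = 2: C(13,2)·(3)^2 = 78·9 = 702.
  j = 3: C(13,3)·(3)^3 = 286·27 = 7722.
  V_q(n, t) = 1 + 39 + 702 + 7722 = 8464.
Step 2: q^n = 4^13 = 67108864.
Step 3: Hamming bound ⌊q^n / V_q(n,t)⌋ = ⌊67108864/8464⌋ = 7928.
Step 4: Compare |C| = 6764 to 7928: satisfied.
The claimed |C| lies below the Hamming bound.


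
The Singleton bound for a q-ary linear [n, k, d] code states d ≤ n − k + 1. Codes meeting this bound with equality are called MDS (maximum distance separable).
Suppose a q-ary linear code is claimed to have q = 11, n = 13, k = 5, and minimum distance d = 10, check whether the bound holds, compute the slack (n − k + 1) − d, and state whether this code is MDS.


Singleton RHS = n − k + 1 = 9, slack = -1, bound violated (no such code; not MDS).

Singleton bound: d ≤ n − k + 1.
Here n = 13, k = 5, so n − k + 1 = 9.
Given d = 10, check d ≤ 9: NO.
Slack = (n − k + 1) − d = -1.
The slack is negative: d = 10 exceeds n − k + 1 = 9 by 1, so the Singleton bound is violated and no linear [13, 5, 10]_11 code can exist. In particular it is not MDS (MDS requires d = n − k + 1 exactly).
Description: the claimed parameters are [13, 5, 10]_11; such a code would be impossible (violates the Singleton bound).


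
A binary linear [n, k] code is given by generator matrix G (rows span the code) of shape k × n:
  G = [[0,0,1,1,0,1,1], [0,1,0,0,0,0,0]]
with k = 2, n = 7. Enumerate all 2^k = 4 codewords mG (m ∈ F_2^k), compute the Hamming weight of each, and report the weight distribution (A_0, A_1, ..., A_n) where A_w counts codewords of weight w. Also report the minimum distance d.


Weight distribution: A_0 = 1, A_1 = 1, A_4 = 1, A_5 = 1. Minimum distance d = 1.

Enumerate all 2^2 = 4 messages m ∈ F_2^2.
For each, compute codeword c = mG in F_2^7, then tally its weight.
  m = 00 → c = 0000000, weight = 0.
  m = 10 → c = 0011011, weight = 4.
  m = 01 → c = 0100000, weight = 1.
  m = 11 → c = 0111011, weight = 5.
Tally weights:
  weight 0: 1 codewords.
  weight 1: 1 codewords.
  weight 4: 1 codewords.
  weight 5: 1 codewords.
Minimum distance d = smallest w > 0 with A_w > 0 = 1.
Sanity: Σ A_w = 4 = 2^2 = 4 ✓.


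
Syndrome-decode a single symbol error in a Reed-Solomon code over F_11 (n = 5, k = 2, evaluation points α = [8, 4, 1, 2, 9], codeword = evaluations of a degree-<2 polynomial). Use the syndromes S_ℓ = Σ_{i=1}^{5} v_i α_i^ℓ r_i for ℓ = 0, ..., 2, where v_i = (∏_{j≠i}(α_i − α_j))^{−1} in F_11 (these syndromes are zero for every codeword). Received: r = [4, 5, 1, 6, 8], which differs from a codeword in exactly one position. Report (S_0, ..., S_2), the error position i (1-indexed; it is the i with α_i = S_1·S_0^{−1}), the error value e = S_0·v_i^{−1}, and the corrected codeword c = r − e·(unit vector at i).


S = (7, 1, 8), error at position 1, error magnitude e = 1, c = [3, 5, 1, 6, 8].

Step 1: column multipliers v_i = (∏_{j≠i}(α_i − α_j))^{−1} mod 11.
  i = 1 (α = 8): (8−4)(8−1)(8−2)(8−9) = 4·7·6·(−1) = −168 ≡ 8, so v_1 = 8^{−1} = 7 (mod 11).
  i = 2 (α = 4): (4−8)(4−1)(4−2)(4−9) = (−4)·3·2·(−5) = 120 ≡ 10, so v_2 = 10^{−1} = 10 (mod 11).
  i = 3 (α = 1): (1−8)(1−4)(1−2)(1−9) = (−7)·(−3)·(−1)·(−8) = 168 ≡ 3, so v_3 = 3^{−1} = 4 (mod 11).
  i = 4 (α = 2): (2−8)(2−4)(2−1)(2−9) = (−6)·(−2)·1·(−7) = −84 ≡ 4, so v_4 = 4^{−1} = 3 (mod 11).
  i = 5 (α = 9): (9−8)(9−4)(9−1)(9−2) = 1·5·8·7 = 280 ≡ 5, so v_5 = 5^{−1} = 9 (mod 11).
  v = [7, 10, 4, 3, 9].
Step 2: syndromes of r = [4, 5, 1, 6, 8] (all sums mod 11).
  S_0 = Σ v_i r_i = 7·4 + 10·5 + 4·1 + 3·6 + 9·8 = 172 ≡ 7.
  S_1 = Σ v_i α_i r_i = 7·8·4 + 10·4·5 + 4·1·1 + 3·2·6 + 9·9·8 = 1112 ≡ 1.
  α_i^2 mod 11 = [9, 5, 1, 4, 4].
  S_2 = Σ v_i α_i^2 r_i = 7·9·4 + 10·5·5 + 4·1·1 + 3·4·6 + 9·4·8 = 866 ≡ 8.
  S = (7, 1, 8) ≠ 0, so r is not a codeword (an error is present).
Step 3: locate the error. For a single error e at position i, S_ℓ = v_i·e·α_i^ℓ, so α_err = S_1/S_0.
  S_0^{−1} = 7^{−1} = 8 (mod 11), so α_err = 1·8 = 8 ≡ 8 = α_1. Error position i = 1.
  Consistency check: S_2/S_1 = 8·1 = 8 ≡ 8 = α_err ✓ (single-error assumption holds).
Step 4: error magnitude e = S_0/v_1 = S_0·∏_{j≠1}(α_1 − α_j) = 7·8 = 56 ≡ 1 (mod 11).
Step 5: correct position 1: c_1 = r_1 − e = 4 − 1 ≡ 3 (mod 11). Hence c = [3, 5, 1, 6, 8].
  Check: interpolating c through the α_i gives m(x) = 7 + 5·x (degree < 2) with m(α_i) = c_i for every i, so c is indeed a codeword.


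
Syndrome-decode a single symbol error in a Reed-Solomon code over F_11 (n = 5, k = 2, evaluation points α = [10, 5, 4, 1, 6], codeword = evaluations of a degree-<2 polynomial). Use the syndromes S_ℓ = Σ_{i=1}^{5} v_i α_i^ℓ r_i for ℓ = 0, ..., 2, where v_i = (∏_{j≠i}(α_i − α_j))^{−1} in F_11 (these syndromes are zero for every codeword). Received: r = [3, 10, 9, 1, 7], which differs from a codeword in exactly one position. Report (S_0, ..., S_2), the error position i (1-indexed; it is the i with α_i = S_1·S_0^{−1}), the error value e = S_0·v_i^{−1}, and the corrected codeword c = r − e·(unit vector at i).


S = (10, 6, 8), error at position 2, error magnitude e = 2, c = [3, 8, 9, 1, 7].

Step 1: column multipliers v_i = (∏_{j≠i}(α_i − α_j))^{−1} mod 11.
  i = 1 (α = 10): (10−5)(10−4)(10−1)(10−6) = 5·6·9·4 = 1080 ≡ 2, so v_1 = 2^{−1} = 6 (mod 11).
  i = 2 (α = 5): (5−10)(5−4)(5−1)(5−6) = (−5)·1·4·(−1) = 20 ≡ 9, so v_2 = 9^{−1} = 5 (mod 11).
  i = 3 (α = 4): (4−10)(4−5)(4−1)(4−6) = (−6)·(−1)·3·(−2) = −36 ≡ 8, so v_3 = 8^{−1} = 7 (mod 11).
  i = 4 (α = 1): (1−10)(1−5)(1−4)(1−6) = (−9)·(−4)·(−3)·(−5) = 540 ≡ 1, so v_4 = 1^{−1} = 1 (mod 11).
  i = 5 (α = 6): (6−10)(6−5)(6−4)(6−1) = (−4)·1·2·5 = −40 ≡ 4, so v_5 = 4^{−1} = 3 (mod 11).
  v = [6, 5, 7, 1, 3].
Step 2: syndromes of r = [3, 10, 9, 1, 7] (all sums mod 11).
  S_0 = Σ v_i r_i = 6·3 + 5·10 + 7·9 + 1·1 + 3·7 = 153 ≡ 10.
  S_1 = Σ v_i α_i r_i = 6·10·3 + 5·5·10 + 7·4·9 + 1·1·1 + 3·6·7 = 809 ≡ 6.
  α_i^2 mod 11 = [1, 3, 5, 1, 3].
  S_2 = Σ v_i α_i^2 r_i = 6·1·3 + 5·3·10 + 7·5·9 + 1·1·1 + 3·3·7 = 547 ≡ 8.
  S = (10, 6, 8) ≠ 0, so r is not a codeword (an error is present).
Step 3: locate the error. For a single error e at position i, S_ℓ = v_i·e·α_i^ℓ, so α_err = S_1/S_0.
  S_0^{−1} = 10^{−1} = 10 (mod 11), so α_err = 6·10 = 60 ≡ 5 = α_2. Error position i = 2.
  Consistency check: S_2/S_1 = 8·2 = 16 ≡ 5 = α_err ✓ (single-error assumption holds).
Step 4: error magnitude e = S_0/v_2 = S_0·∏_{j≠2}(α_2 − α_j) = 10·9 = 90 ≡ 2 (mod 11).
Step 5: correct position 2: c_2 = r_2 − e = 10 − 2 ≡ 8 (mod 11). Hence c = [3, 8, 9, 1, 7].
  Check: interpolating c through the α_i gives m(x) = 2 + 10·x (degree < 2) with m(α_i) = c_i for every i, so c is indeed a codeword.


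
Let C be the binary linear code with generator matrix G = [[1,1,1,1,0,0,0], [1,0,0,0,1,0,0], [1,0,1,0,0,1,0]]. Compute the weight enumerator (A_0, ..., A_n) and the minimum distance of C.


Weight distribution: A_0 = 1, A_2 = 1, A_3 = 3, A_4 = 2, A_5 = 1. Minimum distance d = 2.

Enumerate all 2^3 = 8 messages m ∈ F_2^3.
For each, compute codeword c = mG in F_2^7, then tally its weight.
  m = 000 → c = 0000000, weight = 0.
  m = 100 → c = 1111000, weight = 4.
  m = 010 → c = 1000100, weight = 2.
  m = 110 → c = 0111100, weight = 4.
  m = 001 → c = 1010010, weight = 3.
  m = 101 → c = 0101010, weight = 3.
  m = 011 → c = 0010110, weight = 3.
  m = 111 → c = 1101110, weight = 5.
Tally weights:
  weight 0: 1 codewords.
  weight 2: 1 codewords.
  weight 3: 3 codewords.
  weight 4: 2 codewords.
  weight 5: 1 codewords.
Minimum distance d = smallest w > 0 with A_w > 0 = 2.
Sanity: Σ A_w = 8 = 2^3 = 8 ✓.


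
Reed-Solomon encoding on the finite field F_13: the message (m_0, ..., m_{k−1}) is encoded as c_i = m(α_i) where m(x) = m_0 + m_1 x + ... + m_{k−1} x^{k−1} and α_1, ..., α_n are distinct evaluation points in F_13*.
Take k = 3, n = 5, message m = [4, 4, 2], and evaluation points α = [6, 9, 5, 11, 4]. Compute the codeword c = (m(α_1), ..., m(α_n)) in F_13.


c = [9, 7, 9, 4, 0]

Message polynomial: m(x) = 4 + 4·x + 2·x^2 (mod 13).
For each evaluation point α_i, compute m(α_i) mod 13:
  α_1 = 6: Horner steps 2 → 3 → 9, so m(6) = 9.
  α_2 = 9: Horner steps 2 → 9 → 7, so m(9) = 7.
  α_3 = 5: Horner steps 2 → 1 → 9, so m(5) = 9.
  α_4 = 11: Horner steps 2 → 0 → 4, so m(11) = 4.
  α_5 = 4: Horner steps 2 → 12 → 0, so m(4) = 0.
Codeword c = [9, 7, 9, 4, 0] ∈ F_13^5.


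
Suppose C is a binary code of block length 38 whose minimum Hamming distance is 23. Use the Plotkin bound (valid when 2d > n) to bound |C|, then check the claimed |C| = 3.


Plotkin bound M ≤ 4; given |C| = 3 ≤ bound (satisfied).

Check applicability: 2d = 46, n = 38.
2d − n = 8 > 0, so Plotkin applies.
Compute d/(2d−n) = 23/8 ≈ 2.8750.
⌊d/(2d−n)⌋ = 2.
Plotkin bound: M ≤ 2·2 = 4.
Given |C| = 3, check: satisfied.
This |C| is below the Plotkin bound.


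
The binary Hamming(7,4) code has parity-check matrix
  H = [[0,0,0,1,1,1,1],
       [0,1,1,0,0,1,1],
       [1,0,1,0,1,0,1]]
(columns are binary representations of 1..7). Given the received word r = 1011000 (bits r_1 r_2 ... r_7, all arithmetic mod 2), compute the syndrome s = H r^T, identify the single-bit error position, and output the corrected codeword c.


s = (1, 1, 0)^T, error position = 6, corrected codeword c = 1011010

Compute s = H r^T mod 2 one row at a time:
  s_1 = 1 + 0 + 0 + 0 = 1 ≡ 1 (mod 2).
  s_2 = 0 + 1 + 0 + 0 = 1 ≡ 1 (mod 2).
  s_3 = 1 + 1 + 0 + 0 = 2 ≡ 0 (mod 2).
s = (1, 1, 0)^T — this equals column 6 of H (binary 110), so error is at position 6.
Correct: flip bit 6 of r = 1011000 to get c = 1011010.


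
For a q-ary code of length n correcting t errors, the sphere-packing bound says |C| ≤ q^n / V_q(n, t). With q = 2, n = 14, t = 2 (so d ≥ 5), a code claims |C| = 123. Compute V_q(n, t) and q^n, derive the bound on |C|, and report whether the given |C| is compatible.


V_q(n, t) = 106, q^n = 16384, Hamming bound = 154, |C| = 123 ≤ bound (satisfied).

Step 1: Compute V_q(n, t) = Σ_{j=0}^2 C(n, j) (q−1)^j.
  j = 0: C(14,0)·(1)^0 = 1·1 = 1.
  j = 1: C(14,1)·(1)^1 = 14·1 = 14.
  j = 2: C(14,2)·(1)^2 = 91·1 = 91.
  V_q(n, t) = 1 + 14 + 91 = 106.
Step 2: q^n = 2^14 = 16384.
Step 3: Hamming bound ⌊q^n / V_q(n,t)⌋ = ⌊16384/106⌋ = 154.
Step 4: Compare |C| = 123 to 154: satisfied.
The claimed |C| lies below the Hamming bound.


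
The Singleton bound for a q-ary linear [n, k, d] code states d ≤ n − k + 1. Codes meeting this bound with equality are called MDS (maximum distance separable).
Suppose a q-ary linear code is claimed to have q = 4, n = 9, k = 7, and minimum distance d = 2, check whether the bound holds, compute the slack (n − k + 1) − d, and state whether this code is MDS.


Singleton RHS = n − k + 1 = 3, slack = 1, bound satisfied, not MDS.

Singleton bound: d ≤ n − k + 1.
Here n = 9, k = 7, so n − k + 1 = 3.
Given d = 2, check d ≤ 3: YES.
Slack = (n − k + 1) − d = 1.
The code is NOT MDS (slack = 1 > 0).
Description: the claimed parameters are [9, 7, 2]_4; such a code would be non-MDS.


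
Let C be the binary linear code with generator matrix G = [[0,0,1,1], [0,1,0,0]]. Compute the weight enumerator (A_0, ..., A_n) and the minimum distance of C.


Weight distribution: A_0 = 1, A_1 = 1, A_2 = 1, A_3 = 1. Minimum distance d = 1.

Enumerate all 2^2 = 4 messages m ∈ F_2^2.
For each, compute codeword c = mG in F_2^4, then tally its weight.
  m = 00 → c = 0000, weight = 0.
  m = 10 → c = 0011, weight = 2.
  m = 01 → c = 0100, weight = 1.
  m = 11 → c = 0111, weight = 3.
Tally weights:
  weight 0: 1 codewords.
  weight 1: 1 codewords.
  weight 2: 1 codewords.
  weight 3: 1 codewords.
Minimum distance d = smallest w > 0 with A_w > 0 = 1.
Sanity: Σ A_w = 4 = 2^2 = 4 ✓.


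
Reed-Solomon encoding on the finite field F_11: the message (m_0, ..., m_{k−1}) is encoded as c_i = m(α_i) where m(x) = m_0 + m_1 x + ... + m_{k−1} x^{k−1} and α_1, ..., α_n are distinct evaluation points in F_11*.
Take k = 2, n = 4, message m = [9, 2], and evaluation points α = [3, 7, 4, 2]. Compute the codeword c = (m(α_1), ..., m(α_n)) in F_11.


c = [4, 1, 6, 2]

Message polynomial: m(x) = 9 + 2·x (mod 11).
For each evaluation point α_i, compute m(α_i) mod 11:
  α_1 = 3: Horner steps 2 → 4, so m(3) = 4.
  α_2 = 7: Horner steps 2 → 1, so m(7) = 1.
  α_3 = 4: Horner steps 2 → 6, so m(4) = 6.
  α_4 = 2: Horner steps 2 → 2, so m(2) = 2.
Codeword c = [4, 1, 6, 2] ∈ F_11^4.


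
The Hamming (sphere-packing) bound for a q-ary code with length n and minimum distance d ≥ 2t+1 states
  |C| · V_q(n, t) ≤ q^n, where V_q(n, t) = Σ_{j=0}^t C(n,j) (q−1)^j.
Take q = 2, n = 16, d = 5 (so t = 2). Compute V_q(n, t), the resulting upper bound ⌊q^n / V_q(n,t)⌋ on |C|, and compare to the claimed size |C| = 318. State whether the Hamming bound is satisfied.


V_q(n, t) = 137, q^n = 65536, Hamming bound = 478, |C| = 318 ≤ bound (satisfied).

Step 1: Compute V_q(n, t) = Σ_{j=0}^2 C(n, j) (q−1)^j.
  j = 0: C(16,0)·(1)^0 = 1·1 = 1.
  j = 1: C(16,1)·(1)^1 = 16·1 = 16.
  j = 2: C(16,2)·(1)^2 = 120·1 = 120.
  V_q(n, t) = 1 + 16 + 120 = 137.
Step 2: q^n = 2^16 = 65536.
Step 3: Hamming bound ⌊q^n / V_q(n,t)⌋ = ⌊65536/137⌋ = 478.
Step 4: Compare |C| = 318 to 478: satisfied.
The claimed |C| lies below the Hamming bound.


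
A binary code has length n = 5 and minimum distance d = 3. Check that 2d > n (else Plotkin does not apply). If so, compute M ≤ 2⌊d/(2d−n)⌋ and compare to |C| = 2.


Plotkin bound M ≤ 6; given |C| = 2 ≤ bound (satisfied).

Check applicability: 2d = 6, n = 5.
2d − n = 1 > 0, so Plotkin applies.
Compute d/(2d−n) = 3/1 ≈ 3.0000.
⌊d/(2d−n)⌋ = 3.
Plotkin bound: M ≤ 2·3 = 6.
Given |C| = 2, check: satisfied.
This |C| is below the Plotkin bound.


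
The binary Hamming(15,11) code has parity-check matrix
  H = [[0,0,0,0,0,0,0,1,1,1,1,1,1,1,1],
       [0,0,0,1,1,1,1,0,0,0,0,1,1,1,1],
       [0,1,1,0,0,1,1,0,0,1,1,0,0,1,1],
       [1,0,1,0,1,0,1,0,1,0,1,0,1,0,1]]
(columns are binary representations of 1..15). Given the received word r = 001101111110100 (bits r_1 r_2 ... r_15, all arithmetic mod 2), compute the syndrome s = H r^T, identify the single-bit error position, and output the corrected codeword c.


s = (1, 0, 1, 1)^T, error position = 11, corrected codeword c = 001101111100100

Compute s = H r^T mod 2 one row at a time:
  s_1 = 1 + 1 + 1 + 1 + 0 + 1 + 0 + 0 = 5 ≡ 1 (mod 2).
  s_2 = 1 + 0 + 1 + 1 + 0 + 1 + 0 + 0 = 4 ≡ 0 (mod 2).
  s_3 = 0 + 1 + 1 + 1 + 1 + 1 + 0 + 0 = 5 ≡ 1 (mod 2).
  s_4 = 0 + 1 + 0 + 1 + 1 + 1 + 1 + 0 = 5 ≡ 1 (mod 2).
s = (1, 0, 1, 1)^T — this equals column 11 of H (binary 1011), so error is at position 11.
Correct: flip bit 11 of r = 001101111110100 to get c = 001101111100100.


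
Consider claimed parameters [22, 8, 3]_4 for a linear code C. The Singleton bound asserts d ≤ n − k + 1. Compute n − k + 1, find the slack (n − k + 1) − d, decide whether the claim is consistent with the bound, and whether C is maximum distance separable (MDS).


Singleton RHS = n − k + 1 = 15, slack = 12, bound satisfied, not MDS.

Singleton bound: d ≤ n − k + 1.
Here n = 22, k = 8, so n − k + 1 = 15.
Given d = 3, check d ≤ 15: YES.
Slack = (n − k + 1) − d = 12.
The code is NOT MDS (slack = 12 > 0).
Description: the claimed parameters are [22, 8, 3]_4; such a code would be non-MDS.


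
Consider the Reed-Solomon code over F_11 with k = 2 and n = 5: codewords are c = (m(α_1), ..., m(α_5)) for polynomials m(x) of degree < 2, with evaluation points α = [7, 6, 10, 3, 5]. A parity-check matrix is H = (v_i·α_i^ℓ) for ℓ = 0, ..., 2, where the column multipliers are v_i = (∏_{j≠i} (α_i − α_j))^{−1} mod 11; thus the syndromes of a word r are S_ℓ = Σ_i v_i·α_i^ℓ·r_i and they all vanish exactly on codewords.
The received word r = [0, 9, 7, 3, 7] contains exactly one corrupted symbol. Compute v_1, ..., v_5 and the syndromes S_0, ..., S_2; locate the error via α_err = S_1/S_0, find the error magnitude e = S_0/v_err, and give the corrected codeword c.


S = (6, 5, 6), error at position 3, error magnitude e = 1, c = [0, 9, 6, 3, 7].

Step 1: column multipliers v_i = (∏_{j≠i}(α_i − α_j))^{−1} mod 11.
  i = 1 (α = 7): (7−6)(7−10)(7−3)(7−5) = 1·(−3)·4·2 = −24 ≡ 9, so v_1 = 9^{−1} = 5 (mod 11).
  i = 2 (α = 6): (6−7)(6−10)(6−3)(6−5) = (−1)·(−4)·3·1 = 12 ≡ 1, so v_2 = 1^{−1} = 1 (mod 11).
  i = 3 (α = 10): (10−7)(10−6)(10−3)(10−5) = 3·4·7·5 = 420 ≡ 2, so v_3 = 2^{−1} = 6 (mod 11).
  i = 4 (α = 3): (3−7)(3−6)(3−10)(3−5) = (−4)·(−3)·(−7)·(−2) = 168 ≡ 3, so v_4 = 3^{−1} = 4 (mod 11).
  i = 5 (α = 5): (5−7)(5−6)(5−10)(5−3) = (−2)·(−1)·(−5)·2 = −20 ≡ 2, so v_5 = 2^{−1} = 6 (mod 11).
  v = [5, 1, 6, 4, 6].
Step 2: syndromes of r = [0, 9, 7, 3, 7] (all sums mod 11).
  S_0 = Σ v_i r_i = 5·0 + 1·9 + 6·7 + 4·3 + 6·7 = 105 ≡ 6.
  S_1 = Σ v_i α_i r_i = 5·7·0 + 1·6·9 + 6·10·7 + 4·3·3 + 6·5·7 = 720 ≡ 5.
  α_i^2 mod 11 = [5, 3, 1, 9, 3].
  S_2 = Σ v_i α_i^2 r_i = 5·5·0 + 1·3·9 + 6·1·7 + 4·9·3 + 6·3·7 = 303 ≡ 6.
  S = (6, 5, 6) ≠ 0, so r is not a codeword (an error is present).
Step 3: locate the error. For a single error e at position i, S_ℓ = v_i·e·α_i^ℓ, so α_err = S_1/S_0.
  S_0^{−1} = 6^{−1} = 2 (mod 11), so α_err = 5·2 = 10 ≡ 10 = α_3. Error position i = 3.
  Consistency check: S_2/S_1 = 6·9 = 54 ≡ 10 = α_err ✓ (single-error assumption holds).
Step 4: error magnitude e = S_0/v_3 = S_0·∏_{j≠3}(α_3 − α_j) = 6·2 = 12 ≡ 1 (mod 11).
Step 5: correct position 3: c_3 = r_3 − e = 7 − 1 ≡ 6 (mod 11). Hence c = [0, 9, 6, 3, 7].
  Check: interpolating c through the α_i gives m(x) = 8 + 2·x (degree < 2) with m(α_i) = c_i for every i, so c is indeed a codeword.


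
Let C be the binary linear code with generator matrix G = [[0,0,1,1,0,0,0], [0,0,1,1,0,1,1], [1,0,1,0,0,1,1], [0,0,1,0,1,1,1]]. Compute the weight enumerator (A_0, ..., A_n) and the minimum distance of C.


Weight distribution: A_0 = 1, A_2 = 7, A_4 = 7, A_6 = 1. Minimum distance d = 2.

Enumerate all 2^4 = 16 messages m ∈ F_2^4.
For each, compute codeword c = mG in F_2^7, then tally its weight.
  m = 0000 → c = 0000000, weight = 0.
  m = 1000 → c = 0011000, weight = 2.
  m = 0100 → c = 0011011, weight = 4.
  m = 1100 → c = 0000011, weight = 2.
  m = 0010 → c = 1010011, weight = 4.
  m = 1010 → c = 1001011, weight = 4.
  m = 0110 → c = 1001000, weight = 2.
  m = 1110 → c = 1010000, weight = 2.
  m = 0001 → c = 0010111, weight = 4.
  m = 1001 → c = 0001111, weight = 4.
  m = 0101 → c = 0001100, weight = 2.
  m = 1101 → c = 0010100, weight = 2.
  m = 0011 → c = 1000100, weight = 2.
  m = 1011 → c = 1011100, weight = 4.
  m = 0111 → c = 1011111, weight = 6.
  m = 1111 → c = 1000111, weight = 4.
Tally weights:
  weight 0: 1 codewords.
  weight 2: 7 codewords.
  weight 4: 7 codewords.
  weight 6: 1 codewords.
Minimum distance d = smallest w > 0 with A_w > 0 = 2.
Sanity: Σ A_w = 16 = 2^4 = 16 ✓.


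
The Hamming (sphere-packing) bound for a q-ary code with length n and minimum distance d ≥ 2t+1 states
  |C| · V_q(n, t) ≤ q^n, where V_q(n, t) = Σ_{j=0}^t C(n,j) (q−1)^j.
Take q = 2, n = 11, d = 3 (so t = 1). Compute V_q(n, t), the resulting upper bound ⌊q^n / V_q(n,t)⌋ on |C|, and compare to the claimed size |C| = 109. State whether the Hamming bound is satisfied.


V_q(n, t) = 12, q^n = 2048, Hamming bound = 170, |C| = 109 ≤ bound (satisfied).

Step 1: Compute V_q(n, t) = Σ_{j=0}^1 C(n, j) (q−1)^j.
  j = 0: C(11,0)·(1)^0 = 1·1 = 1.
  j = 1: C(11,1)·(1)^1 = 11·1 = 11.
  V_q(n, t) = 1 + 11 = 12.
Step 2: q^n = 2^11 = 2048.
Step 3: Hamming bound ⌊q^n / V_q(n,t)⌋ = ⌊2048/12⌋ = 170.
Step 4: Compare |C| = 109 to 170: satisfied.
The claimed |C| lies below the Hamming bound.


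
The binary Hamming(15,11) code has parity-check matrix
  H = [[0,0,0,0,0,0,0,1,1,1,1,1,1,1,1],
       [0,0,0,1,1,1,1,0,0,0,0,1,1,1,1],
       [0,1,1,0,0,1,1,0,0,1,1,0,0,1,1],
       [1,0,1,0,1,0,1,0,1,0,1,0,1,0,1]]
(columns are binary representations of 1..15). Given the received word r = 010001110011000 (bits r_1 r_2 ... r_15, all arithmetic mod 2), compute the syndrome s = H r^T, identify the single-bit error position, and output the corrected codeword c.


s = (1, 1, 0, 0)^T, error position = 12, corrected codeword c = 010001110010000

Compute s = H r^T mod 2 one row at a time:
  s_1 = 1 + 0 + 0 + 1 + 1 + 0 + 0 + 0 = 3 ≡ 1 (mod 2).
  s_2 = 0 + 0 + 1 + 1 + 1 + 0 + 0 + 0 = 3 ≡ 1 (mod 2).
  s_3 = 1 + 0 + 1 + 1 + 0 + 1 + 0 + 0 = 4 ≡ 0 (mod 2).
  s_4 = 0 + 0 + 0 + 1 + 0 + 1 + 0 + 0 = 2 ≡ 0 (mod 2).
s = (1, 1, 0, 0)^T — this equals column 12 of H (binary 1100), so error is at position 12.
Correct: flip bit 12 of r = 010001110011000 to get c = 010001110010000.


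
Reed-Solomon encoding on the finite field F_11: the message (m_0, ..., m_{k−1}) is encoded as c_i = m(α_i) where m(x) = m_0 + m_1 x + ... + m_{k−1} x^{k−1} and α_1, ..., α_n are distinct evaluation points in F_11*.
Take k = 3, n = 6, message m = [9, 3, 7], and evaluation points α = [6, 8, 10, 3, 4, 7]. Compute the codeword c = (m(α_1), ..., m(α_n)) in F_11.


c = [4, 8, 2, 4, 1, 10]

Message polynomial: m(x) = 9 + 3·x + 7·x^2 (mod 11).
For each evaluation point α_i, compute m(α_i) mod 11:
  α_1 = 6: Horner steps 7 → 1 → 4, so m(6) = 4.
  α_2 = 8: Horner steps 7 → 4 → 8, so m(8) = 8.
  α_3 = 10: Horner steps 7 → 7 → 2, so m(10) = 2.
  α_4 = 3: Horner steps 7 → 2 → 4, so m(3) = 4.
  α_5 = 4: Horner steps 7 → 9 → 1, so m(4) = 1.
  α_6 = 7: Horner steps 7 → 8 → 10, so m(7) = 10.
Codeword c = [4, 8, 2, 4, 1, 10] ∈ F_11^6.


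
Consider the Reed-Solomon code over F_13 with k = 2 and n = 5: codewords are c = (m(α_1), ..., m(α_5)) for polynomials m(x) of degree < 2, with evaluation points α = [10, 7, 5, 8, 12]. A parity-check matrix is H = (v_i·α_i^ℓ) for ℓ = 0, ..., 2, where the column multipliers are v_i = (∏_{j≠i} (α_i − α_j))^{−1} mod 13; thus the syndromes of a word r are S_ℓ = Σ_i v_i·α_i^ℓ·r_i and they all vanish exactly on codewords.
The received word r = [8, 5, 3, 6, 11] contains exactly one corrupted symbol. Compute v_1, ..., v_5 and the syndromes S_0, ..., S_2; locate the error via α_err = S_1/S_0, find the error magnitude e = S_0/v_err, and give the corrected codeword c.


S = (2, 11, 2), error at position 5, error magnitude e = 1, c = [8, 5, 3, 6, 10].

Step 1: column multipliers v_i = (∏_{j≠i}(α_i − α_j))^{−1} mod 13.
  i = 1 (α = 10): (10−7)(10−5)(10−8)(10−12) = 3·5·2·(−2) = −60 ≡ 5, so v_1 = 5^{−1} = 8 (mod 13).
  i = 2 (α = 7): (7−10)(7−5)(7−8)(7−12) = (−3)·2·(−1)·(−5) = −30 ≡ 9, so v_2 = 9^{−1} = 3 (mod 13).
  i = 3 (α = 5): (5−10)(5−7)(5−8)(5−12) = (−5)·(−2)·(−3)·(−7) = 210 ≡ 2, so v_3 = 2^{−1} = 7 (mod 13).
  i = 4 (α = 8): (8−10)(8−7)(8−5)(8−12) = (−2)·1·3·(−4) = 24 ≡ 11, so v_4 = 11^{−1} = 6 (mod 13).
  i = 5 (α = 12): (12−10)(12−7)(12−5)(12−8) = 2·5·7·4 = 280 ≡ 7, so v_5 = 7^{−1} = 2 (mod 13).
  v = [8, 3, 7, 6, 2].
Step 2: syndromes of r = [8, 5, 3, 6, 11] (all sums mod 13).
  S_0 = Σ v_i r_i = 8·8 + 3·5 + 7·3 + 6·6 + 2·11 = 158 ≡ 2.
  S_1 = Σ v_i α_i r_i = 8·10·8 + 3·7·5 + 7·5·3 + 6·8·6 + 2·12·11 = 1402 ≡ 11.
  α_i^2 mod 13 = [9, 10, 12, 12, 1].
  S_2 = Σ v_i α_i^2 r_i = 8·9·8 + 3·10·5 + 7·12·3 + 6·12·6 + 2·1·11 = 1432 ≡ 2.
  S = (2, 11, 2) ≠ 0, so r is not a codeword (an error is present).
Step 3: locate the error. For a single error e at position i, S_ℓ = v_i·e·α_i^ℓ, so α_err = S_1/S_0.
  S_0^{−1} = 2^{−1} = 7 (mod 13), so α_err = 11·7 = 77 ≡ 12 = α_5. Error position i = 5.
  Consistency check: S_2/S_1 = 2·6 = 12 ≡ 12 = α_err ✓ (single-error assumption holds).
Step 4: error magnitude e = S_0/v_5 = S_0·∏_{j≠5}(α_5 − α_j) = 2·7 = 14 ≡ 1 (mod 13).
Step 5: correct position 5: c_5 = r_5 − e = 11 − 1 ≡ 10 (mod 13). Hence c = [8, 5, 3, 6, 10].
  Check: interpolating c through the α_i gives m(x) = 11 + 1·x (degree < 2) with m(α_i) = c_i for every i, so c is indeed a codeword.


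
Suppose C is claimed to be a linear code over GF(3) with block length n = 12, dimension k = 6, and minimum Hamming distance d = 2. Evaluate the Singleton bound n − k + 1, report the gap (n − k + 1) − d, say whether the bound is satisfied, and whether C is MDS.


Singleton RHS = n − k + 1 = 7, slack = 5, bound satisfied, not MDS.

Singleton bound: d ≤ n − k + 1.
Here n = 12, k = 6, so n − k + 1 = 7.
Given d = 2, check d ≤ 7: YES.
Slack = (n − k + 1) − d = 5.
The code is NOT MDS (slack = 5 > 0).
Description: the claimed parameters are [12, 6, 2]_3; such a code would be non-MDS.


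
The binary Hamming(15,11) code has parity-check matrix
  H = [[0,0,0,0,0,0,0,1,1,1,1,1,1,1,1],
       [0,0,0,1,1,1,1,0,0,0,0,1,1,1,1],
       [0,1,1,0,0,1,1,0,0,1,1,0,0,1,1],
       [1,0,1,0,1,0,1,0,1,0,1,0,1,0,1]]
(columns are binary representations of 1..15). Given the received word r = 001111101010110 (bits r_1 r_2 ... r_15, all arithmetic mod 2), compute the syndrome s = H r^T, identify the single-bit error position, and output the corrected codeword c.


s = (0, 0, 1, 0)^T, error position = 2, corrected codeword c = 011111101010110

Compute s = H r^T mod 2 one row at a time:
  s_1 = 0 + 1 + 0 + 1 + 0 + 1 + 1 + 0 = 4 ≡ 0 (mod 2).
  s_2 = 1 + 1 + 1 + 1 + 0 + 1 + 1 + 0 = 6 ≡ 0 (mod 2).
  s_3 = 0 + 1 + 1 + 1 + 0 + 1 + 1 + 0 = 5 ≡ 1 (mod 2).
  s_4 = 0 + 1 + 1 + 1 + 1 + 1 + 1 + 0 = 6 ≡ 0 (mod 2).
s = (0, 0, 1, 0)^T — this equals column 2 of H (binary 0010), so error is at position 2.
Correct: flip bit 2 of r = 001111101010110 to get c = 011111101010110.
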